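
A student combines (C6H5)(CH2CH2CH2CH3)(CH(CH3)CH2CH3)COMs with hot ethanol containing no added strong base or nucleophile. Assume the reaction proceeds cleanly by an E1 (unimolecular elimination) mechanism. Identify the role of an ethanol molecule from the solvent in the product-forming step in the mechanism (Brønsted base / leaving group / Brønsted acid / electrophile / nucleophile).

Brønsted base

Step 2: Loss of a β-proton to an ethanol molecule of the solvent: the C–H bonding pair collapses toward the cationic carbon to form the C=C π bond, yielding the alkene.
An ethanol molecule from the solvent in the product-forming step accepts a proton in a proton-transfer step — a Brønsted base.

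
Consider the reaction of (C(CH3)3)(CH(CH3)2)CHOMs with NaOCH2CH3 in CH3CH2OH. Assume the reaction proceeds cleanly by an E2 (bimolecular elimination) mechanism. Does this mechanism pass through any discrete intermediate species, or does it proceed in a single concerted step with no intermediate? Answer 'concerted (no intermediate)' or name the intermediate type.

Concerted anti-periplanar elimination: CH3CH2O⁻ abstracts a β-H while MsO⁻ leaves, and the C–H electrons become the new C=C π bond — all in a single transition state.
All bond changes occur in one transition state; no discrete intermediate is formed.

concerted (no intermediate)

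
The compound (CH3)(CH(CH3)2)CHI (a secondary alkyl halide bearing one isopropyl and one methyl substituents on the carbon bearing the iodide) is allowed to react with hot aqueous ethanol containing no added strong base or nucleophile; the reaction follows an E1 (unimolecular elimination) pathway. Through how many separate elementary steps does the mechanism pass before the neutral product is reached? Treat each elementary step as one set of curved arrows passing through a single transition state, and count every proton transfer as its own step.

3

Step 1: Ionisation: the C–I σ-bond cleaves heterolytically; both bonding electrons depart with I⁻, leaving a secondary carbocation at the α-carbon.
Step 2: Carbocation rearrangement: a 1,2-hydride shift from the adjacent isopropyl carbon converts the initially-formed secondary cation into the more stable tertiary cation.
Step 3: A water (or ethanol) molecule (solvent) deprotonates a β-carbon; as the C–H bond breaks, those electrons form the new alkene π bond.
Total: 3 elementary steps.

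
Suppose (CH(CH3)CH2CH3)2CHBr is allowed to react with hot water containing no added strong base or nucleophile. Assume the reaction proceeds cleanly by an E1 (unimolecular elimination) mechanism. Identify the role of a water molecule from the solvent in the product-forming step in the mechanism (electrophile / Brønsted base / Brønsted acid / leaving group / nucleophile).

Step 3: A weak base (a water molecule from the solvent) removes a proton from a carbon adjacent to the cationic centre; the electrons of that C–H bond become the new π(C=C) bond, giving the alkene.
A water molecule from the solvent in the product-forming step accepts a proton in a proton-transfer step — a Brønsted base.

Brønsted base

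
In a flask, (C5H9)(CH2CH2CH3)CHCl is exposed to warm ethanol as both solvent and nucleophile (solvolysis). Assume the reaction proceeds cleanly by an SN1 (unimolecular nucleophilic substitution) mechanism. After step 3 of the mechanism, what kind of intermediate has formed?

Step 1: Unassisted departure of Cl⁻ (taking the C–Cl bonding pair) generates a secondary carbocation.
Step 2: A hydride (H with its bonding pair) migrates from the adjacent cyclopentyl carbon to the cationic centre — a 1,2-hydride shift — upgrading the secondary cation to a tertiary one.
Step 3: CH3CH2OH donates an oxygen lone pair into the empty p orbital of the cation, giving a protonated ether (an oxonium ion).
After step 3 the species present is an oxonium ion.

oxonium ion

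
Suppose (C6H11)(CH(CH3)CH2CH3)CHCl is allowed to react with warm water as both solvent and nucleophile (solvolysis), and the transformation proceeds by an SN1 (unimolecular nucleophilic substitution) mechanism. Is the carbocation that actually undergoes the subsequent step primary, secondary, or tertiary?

tertiary

Step 1: Rate-determining heterolysis of the C–Cl bond gives Cl⁻ and a secondary carbocation.
Step 2: A 1,2-hydride shift from the adjacent sec-butyl carbon moves the positive charge from the secondary centre to an adjacent carbon, generating a more stable tertiary carbocation.
The cation rearranges from secondary to tertiary via a 1,2-hydride shift from the adjacent sec-butyl carbon; the tertiary cation is what reacts next.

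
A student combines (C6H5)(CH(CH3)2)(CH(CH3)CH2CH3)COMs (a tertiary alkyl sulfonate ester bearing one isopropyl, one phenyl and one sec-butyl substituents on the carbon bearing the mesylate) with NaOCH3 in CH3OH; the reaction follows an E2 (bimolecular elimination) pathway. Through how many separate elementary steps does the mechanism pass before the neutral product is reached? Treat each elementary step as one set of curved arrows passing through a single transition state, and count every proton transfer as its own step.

Step 1: In one step, CH3O⁻ pulls off a β-proton, the C–O bond cleaves, and a C=C double bond forms between the α- and β-carbons (E2, anti elimination).
Total: 1 elementary step.

1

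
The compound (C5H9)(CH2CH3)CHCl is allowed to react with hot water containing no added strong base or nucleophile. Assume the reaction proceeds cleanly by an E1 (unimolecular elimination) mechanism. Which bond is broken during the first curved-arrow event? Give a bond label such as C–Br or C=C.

Step 1: Ionisation: the C–Cl σ-bond cleaves heterolytically; both bonding electrons depart with Cl⁻, leaving a secondary carbocation at the α-carbon.
The bond broken in this step is the C–Cl bond.

C–Cl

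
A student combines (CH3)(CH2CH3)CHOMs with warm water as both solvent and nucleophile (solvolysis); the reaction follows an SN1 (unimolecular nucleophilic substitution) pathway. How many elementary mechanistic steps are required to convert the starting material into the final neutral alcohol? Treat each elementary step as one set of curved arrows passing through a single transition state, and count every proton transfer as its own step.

Step 1: The C–O bond breaks with both electrons going to the mesylate; MsO⁻ leaves and a secondary carbocation remains.
(No 1,2-shift: no single shift to an adjacent carbon would give a more stable cation.)
Step 2: H2O donates an oxygen lone pair into the empty p orbital of the cation, giving a protonated alcohol (an oxonium ion).
Step 3: A second solvent molecule removes the proton on oxygen, giving the neutral alcohol product.
Total: 3 elementary steps.

3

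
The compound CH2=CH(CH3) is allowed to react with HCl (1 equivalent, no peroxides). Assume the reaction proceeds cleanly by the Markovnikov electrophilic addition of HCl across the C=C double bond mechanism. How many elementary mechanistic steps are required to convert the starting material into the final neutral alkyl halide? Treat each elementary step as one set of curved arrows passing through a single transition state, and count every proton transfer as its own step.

2

Step 1: The π electrons of the C=C bond attack a proton of HCl; Markovnikov addition places the new C–H on the less-substituted alkene carbon, so the positive charge ends up on the more-substituted carbon — a secondary carbocation. The H–Cl bond breaks heterolytically, releasing Cl⁻.
(No 1,2-shift: no single shift to an adjacent carbon would give a more stable cation.)
Step 2: Nucleophilic attack by Cl⁻ on the carbocation completes the addition, giving R–Cl.
Total: 2 elementary steps.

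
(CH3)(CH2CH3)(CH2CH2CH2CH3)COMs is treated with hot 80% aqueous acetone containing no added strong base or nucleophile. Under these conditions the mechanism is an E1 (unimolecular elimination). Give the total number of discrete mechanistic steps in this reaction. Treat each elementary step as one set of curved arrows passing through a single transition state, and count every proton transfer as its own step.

2

Step 1: Rate-determining heterolysis of the C–O bond gives MsO⁻ and a tertiary carbocation.
(No 1,2-shift: no single shift to an adjacent carbon would give a more stable cation.)
Step 2: Loss of a β-proton to a water molecule of the solvent: the C–H bonding pair collapses toward the cationic carbon to form the C=C π bond, yielding the alkene.
Total: 2 elementary steps.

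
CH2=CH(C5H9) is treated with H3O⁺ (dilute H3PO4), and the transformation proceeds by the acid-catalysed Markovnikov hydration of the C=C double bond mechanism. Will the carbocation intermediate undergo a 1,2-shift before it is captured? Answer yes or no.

The first-formed carbocation is secondary.
The adjacent cyclopentyl carbon already bears 2 other carbon substituents and has a hydrogen to migrate; after a 1,2-hydride shift from that carbon the positive charge sits on a tertiary centre.
Tertiary is more stable than secondary, so the shift occurs.

yes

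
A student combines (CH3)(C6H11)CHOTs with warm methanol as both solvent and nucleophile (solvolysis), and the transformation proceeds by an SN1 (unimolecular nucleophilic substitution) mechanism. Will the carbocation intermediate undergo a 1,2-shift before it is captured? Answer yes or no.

The first-formed carbocation is secondary.
The adjacent cyclohexyl carbon already bears 2 other carbon substituents and has a hydrogen to migrate; after a 1,2-hydride shift from that carbon the positive charge sits on a tertiary centre.
Tertiary is more stable than secondary, so the shift occurs.

yes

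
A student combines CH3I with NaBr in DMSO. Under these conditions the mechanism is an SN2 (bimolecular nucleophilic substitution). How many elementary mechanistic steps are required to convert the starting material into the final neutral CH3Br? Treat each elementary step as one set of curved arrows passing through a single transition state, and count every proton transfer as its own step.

Step 1: Br⁻ attacks the back face of the α-carbon while I⁻ departs with the C–I bonding pair — a single concerted displacement through a pentacoordinate transition state.
Total: 1 elementary step.

1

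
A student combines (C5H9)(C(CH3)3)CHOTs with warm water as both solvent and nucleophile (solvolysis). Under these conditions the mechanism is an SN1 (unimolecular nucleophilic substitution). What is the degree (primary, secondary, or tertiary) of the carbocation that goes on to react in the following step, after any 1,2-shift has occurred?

tertiary

Step 1: Rate-determining heterolysis of the C–O bond gives TsO⁻ and a secondary carbocation.
Step 2: A hydride (H with its bonding pair) migrates from the adjacent cyclopentyl carbon to the cationic centre — a 1,2-hydride shift — upgrading the secondary cation to a tertiary one.
The cation rearranges from secondary to tertiary via a 1,2-hydride shift from the adjacent cyclopentyl carbon; the tertiary cation is what reacts next.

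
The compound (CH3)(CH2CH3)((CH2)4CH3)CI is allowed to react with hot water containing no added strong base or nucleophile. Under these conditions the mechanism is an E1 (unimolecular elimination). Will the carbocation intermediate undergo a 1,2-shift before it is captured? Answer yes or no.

no

The first-formed carbocation is tertiary.
No single 1,2-shift to an adjacent carbon would produce a more-substituted cation than the one already present, so no rearrangement occurs.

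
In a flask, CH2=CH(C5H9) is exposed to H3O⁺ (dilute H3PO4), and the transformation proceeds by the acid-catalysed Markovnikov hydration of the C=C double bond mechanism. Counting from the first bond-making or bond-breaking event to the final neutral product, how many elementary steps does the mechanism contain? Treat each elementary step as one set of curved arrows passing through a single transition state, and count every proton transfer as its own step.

4

Step 1: Protonation of the alkene by H3O⁺: the π bond acts as the nucleophile and picks up H⁺, giving the more stable (Markovnikov) secondary carbocation. H2O is released.
Step 2: A hydride (H with its bonding pair) migrates from the adjacent cyclopentyl carbon to the cationic centre — a 1,2-hydride shift — upgrading the secondary cation to a tertiary one.
Step 3: A lone pair on the oxygen of H2O attacks the carbocation, forming a C–O bond and an oxonium ion (a protonated alcohol).
Step 4: Proton transfer from the O–H of the oxonium ion to H2O completes the catalytic cycle and yields the alcohol.
Total: 4 elementary steps.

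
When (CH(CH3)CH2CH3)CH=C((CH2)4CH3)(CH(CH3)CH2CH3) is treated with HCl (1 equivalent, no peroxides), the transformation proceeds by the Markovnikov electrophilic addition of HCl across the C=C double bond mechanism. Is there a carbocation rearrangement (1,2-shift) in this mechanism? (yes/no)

no

The first-formed carbocation is tertiary.
No single 1,2-shift to an adjacent carbon would produce a more-substituted cation than the one already present, so no rearrangement occurs.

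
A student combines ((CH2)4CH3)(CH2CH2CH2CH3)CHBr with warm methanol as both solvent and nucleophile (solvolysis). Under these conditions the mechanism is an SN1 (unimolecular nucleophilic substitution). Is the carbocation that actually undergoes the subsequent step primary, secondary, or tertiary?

Step 1: Ionisation: the C–Br σ-bond cleaves heterolytically; both bonding electrons depart with Br⁻, leaving a secondary carbocation at the α-carbon.
No single 1,2-shift to an adjacent carbon would give a more-substituted cation, so no rearrangement occurs.

secondary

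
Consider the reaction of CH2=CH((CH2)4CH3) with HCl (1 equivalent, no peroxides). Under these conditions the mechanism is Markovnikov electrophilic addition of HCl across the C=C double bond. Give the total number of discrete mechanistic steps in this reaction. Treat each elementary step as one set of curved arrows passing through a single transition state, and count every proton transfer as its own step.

Step 1: Protonation of the alkene by HCl: the π bond acts as the nucleophile and picks up H⁺, giving the more stable (Markovnikov) secondary carbocation. The H–Cl bond breaks heterolytically, releasing Cl⁻.
(No 1,2-shift: no single shift to an adjacent carbon would give a more stable cation.)
Step 2: The Cl⁻ anion donates a lone pair to the carbocation, forming the new C–Cl σ-bond and giving the neutral alkyl halide.
Total: 2 elementary steps.

2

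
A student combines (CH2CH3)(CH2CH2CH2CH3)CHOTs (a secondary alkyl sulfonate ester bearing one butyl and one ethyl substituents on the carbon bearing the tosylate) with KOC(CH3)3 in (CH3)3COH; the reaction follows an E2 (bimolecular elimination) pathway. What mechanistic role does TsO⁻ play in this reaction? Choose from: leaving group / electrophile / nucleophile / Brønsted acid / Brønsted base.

Step 1: Concerted anti-periplanar elimination: (CH3)3CO⁻ abstracts a β-H while TsO⁻ leaves, and the C–H electrons become the new C=C π bond — all in a single transition state.
TsO⁻ departs with both electrons of the breaking σ-bond — that is the definition of a leaving group.

leaving group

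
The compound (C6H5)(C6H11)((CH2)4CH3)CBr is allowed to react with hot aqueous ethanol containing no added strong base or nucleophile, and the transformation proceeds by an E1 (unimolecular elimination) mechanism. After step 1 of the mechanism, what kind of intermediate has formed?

tertiary carbocation

Step 1: The C–Br bond breaks with both electrons going to the bromide; Br⁻ leaves and a tertiary carbocation remains.
After step 1 the species present is a tertiary carbocation.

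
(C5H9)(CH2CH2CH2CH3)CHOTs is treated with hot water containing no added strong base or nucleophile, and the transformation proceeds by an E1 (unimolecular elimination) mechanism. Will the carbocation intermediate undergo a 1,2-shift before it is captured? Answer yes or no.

The first-formed carbocation is secondary.
The adjacent cyclopentyl carbon already bears 2 other carbon substituents and has a hydrogen to migrate; after a 1,2-hydride shift from that carbon the positive charge sits on a tertiary centre.
Tertiary is more stable than secondary, so the shift occurs.

yes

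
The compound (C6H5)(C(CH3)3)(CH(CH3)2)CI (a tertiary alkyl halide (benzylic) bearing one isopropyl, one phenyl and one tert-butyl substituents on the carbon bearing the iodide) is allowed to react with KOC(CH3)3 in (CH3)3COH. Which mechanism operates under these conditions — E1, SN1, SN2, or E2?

E2

Conditions: a strong/bulky base with a tertiary substrate bearing a β-hydrogen.
These conditions are the textbook signature of the E2 pathway.
A strong (often hindered) base removes a β-H in concert with loss of the leaving group — bimolecular elimination.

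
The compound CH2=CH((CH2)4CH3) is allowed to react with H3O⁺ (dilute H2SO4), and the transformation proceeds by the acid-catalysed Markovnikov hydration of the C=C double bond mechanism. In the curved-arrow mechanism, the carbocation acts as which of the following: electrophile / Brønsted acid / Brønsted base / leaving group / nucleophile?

Step 2: Water acts as the nucleophile: an oxygen lone pair bonds to the cationic carbon, giving an oxonium-ion intermediate.
The carbocation accepts an electron pair into an empty or π* orbital — it is the electrophile.

electrophile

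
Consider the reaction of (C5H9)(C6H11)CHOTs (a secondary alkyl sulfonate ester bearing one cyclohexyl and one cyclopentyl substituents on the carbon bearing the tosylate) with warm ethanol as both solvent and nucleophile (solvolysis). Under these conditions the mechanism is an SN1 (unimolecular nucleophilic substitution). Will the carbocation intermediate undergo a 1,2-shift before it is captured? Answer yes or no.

The first-formed carbocation is secondary.
The adjacent cyclohexyl carbon already bears 2 other carbon substituents and has a hydrogen to migrate; after a 1,2-hydride shift from that carbon the positive charge sits on a tertiary centre.
Tertiary is more stable than secondary, so the shift occurs.

yes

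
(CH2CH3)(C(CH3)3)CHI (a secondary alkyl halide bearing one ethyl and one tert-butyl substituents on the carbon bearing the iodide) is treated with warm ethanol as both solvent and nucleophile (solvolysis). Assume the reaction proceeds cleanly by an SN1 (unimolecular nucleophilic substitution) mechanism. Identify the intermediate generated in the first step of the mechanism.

Step 1: Unassisted departure of I⁻ (taking the C–I bonding pair) generates a secondary carbocation.
After step 1 the species present is a secondary carbocation.

secondary carbocation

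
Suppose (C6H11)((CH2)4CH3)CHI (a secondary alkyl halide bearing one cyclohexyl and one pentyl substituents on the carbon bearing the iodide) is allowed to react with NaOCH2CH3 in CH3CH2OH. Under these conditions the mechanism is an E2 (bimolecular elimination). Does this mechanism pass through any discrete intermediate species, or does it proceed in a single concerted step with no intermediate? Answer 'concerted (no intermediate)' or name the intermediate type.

concerted (no intermediate)

Concerted anti-periplanar elimination: CH3CH2O⁻ abstracts a β-H while I⁻ leaves, and the C–H electrons become the new C=C π bond — all in a single transition state.
All bond changes occur in one transition state; no discrete intermediate is formed.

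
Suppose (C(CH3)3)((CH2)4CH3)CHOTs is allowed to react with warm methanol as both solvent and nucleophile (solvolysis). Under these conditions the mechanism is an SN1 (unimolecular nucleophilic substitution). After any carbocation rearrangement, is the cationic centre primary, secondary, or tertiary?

Step 1: Rate-determining heterolysis of the C–O bond gives TsO⁻ and a secondary carbocation.
Step 2: A 1,2-methyl shift from the adjacent tert-butyl carbon moves the positive charge from the secondary centre to an adjacent carbon, generating a more stable tertiary carbocation.
The cation rearranges from secondary to tertiary via a 1,2-methyl shift from the adjacent tert-butyl carbon; the tertiary cation is what reacts next.

tertiary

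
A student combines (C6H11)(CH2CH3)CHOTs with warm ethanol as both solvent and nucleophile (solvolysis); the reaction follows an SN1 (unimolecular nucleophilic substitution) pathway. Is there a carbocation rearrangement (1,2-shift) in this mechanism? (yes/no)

yes

The first-formed carbocation is secondary.
The adjacent cyclohexyl carbon already bears 2 other carbon substituents and has a hydrogen to migrate; after a 1,2-hydride shift from that carbon the positive charge sits on a tertiary centre.
Tertiary is more stable than secondary, so the shift occurs.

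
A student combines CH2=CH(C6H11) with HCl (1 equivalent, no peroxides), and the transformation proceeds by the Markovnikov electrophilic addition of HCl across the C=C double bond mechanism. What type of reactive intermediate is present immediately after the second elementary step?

Step 1: Protonation of the alkene by HCl: the π bond acts as the nucleophile and picks up H⁺, giving the more stable (Markovnikov) secondary carbocation. The H–Cl bond breaks heterolytically, releasing Cl⁻.
Step 2: Carbocation rearrangement: a 1,2-hydride shift from the adjacent cyclohexyl carbon converts the initially-formed secondary cation into the more stable tertiary cation.
After step 2 the species present is a tertiary carbocation.

tertiary carbocation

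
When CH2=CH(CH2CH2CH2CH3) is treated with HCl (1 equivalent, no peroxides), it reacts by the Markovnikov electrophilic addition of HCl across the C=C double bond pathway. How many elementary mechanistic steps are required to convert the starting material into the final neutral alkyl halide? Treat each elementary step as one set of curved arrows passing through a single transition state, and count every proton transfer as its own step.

Step 1: Electrophilic addition begins with the π(C=C) electrons forming a bond to the proton of HCl. Following Markovnikov's rule, the resulting cation is secondary. The H–Cl bond breaks heterolytically, releasing Cl⁻.
(No 1,2-shift: no single shift to an adjacent carbon would give a more stable cation.)
Step 2: Nucleophilic attack by Cl⁻ on the carbocation completes the addition, giving R–Cl.
Total: 2 elementary steps.

2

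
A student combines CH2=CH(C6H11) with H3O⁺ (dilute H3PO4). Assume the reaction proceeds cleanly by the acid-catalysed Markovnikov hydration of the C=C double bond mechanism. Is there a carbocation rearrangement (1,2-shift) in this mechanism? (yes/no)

The first-formed carbocation is secondary.
The adjacent cyclohexyl carbon already bears 2 other carbon substituents and has a hydrogen to migrate; after a 1,2-hydride shift from that carbon the positive charge sits on a tertiary centre.
Tertiary is more stable than secondary, so the shift occurs.

yes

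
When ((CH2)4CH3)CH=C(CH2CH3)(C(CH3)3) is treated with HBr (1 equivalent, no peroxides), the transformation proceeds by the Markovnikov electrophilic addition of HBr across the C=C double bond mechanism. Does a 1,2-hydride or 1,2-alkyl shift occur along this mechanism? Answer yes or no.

The first-formed carbocation is tertiary.
No single 1,2-shift to an adjacent carbon would produce a more-substituted cation than the one already present, so no rearrangement occurs.

no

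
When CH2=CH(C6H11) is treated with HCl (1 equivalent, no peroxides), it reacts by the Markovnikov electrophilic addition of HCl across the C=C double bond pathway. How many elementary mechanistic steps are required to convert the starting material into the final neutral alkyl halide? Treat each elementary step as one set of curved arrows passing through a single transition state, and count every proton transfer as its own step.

Step 1: Electrophilic addition begins with the π(C=C) electrons forming a bond to the proton of HCl. Following Markovnikov's rule, the resulting cation is secondary. The H–Cl bond breaks heterolytically, releasing Cl⁻.
Step 2: A hydride (H with its bonding pair) migrates from the adjacent cyclohexyl carbon to the cationic centre — a 1,2-hydride shift — upgrading the secondary cation to a tertiary one.
Step 3: Nucleophilic attack by Cl⁻ on the carbocation completes the addition, giving R–Cl.
Total: 3 elementary steps.

3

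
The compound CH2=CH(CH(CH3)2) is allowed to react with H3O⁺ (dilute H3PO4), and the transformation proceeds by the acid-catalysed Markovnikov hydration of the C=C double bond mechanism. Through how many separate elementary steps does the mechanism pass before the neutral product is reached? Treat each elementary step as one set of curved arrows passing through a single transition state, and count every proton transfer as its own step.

Step 1: Electrophilic addition begins with the π(C=C) electrons forming a bond to the proton of H3O⁺. Following Markovnikov's rule, the resulting cation is secondary. H2O is released.
Step 2: A 1,2-hydride shift from the adjacent isopropyl carbon moves the positive charge from the secondary centre to an adjacent carbon, generating a more stable tertiary carbocation.
Step 3: Nucleophilic capture of the cation by H2O produces the protonated alcohol (an oxonium ion).
Step 4: Proton transfer from the O–H of the oxonium ion to H2O completes the catalytic cycle and yields the alcohol.
Total: 4 elementary steps.

4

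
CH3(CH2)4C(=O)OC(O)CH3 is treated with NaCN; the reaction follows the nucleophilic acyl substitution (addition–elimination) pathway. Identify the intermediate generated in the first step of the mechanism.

Step 1: CN⁻ adds to the carbonyl carbon; the C=O π electrons shift onto oxygen and a tetrahedral alkoxide intermediate forms.
After step 1 the species present is a tetrahedral intermediate.

tetrahedral intermediate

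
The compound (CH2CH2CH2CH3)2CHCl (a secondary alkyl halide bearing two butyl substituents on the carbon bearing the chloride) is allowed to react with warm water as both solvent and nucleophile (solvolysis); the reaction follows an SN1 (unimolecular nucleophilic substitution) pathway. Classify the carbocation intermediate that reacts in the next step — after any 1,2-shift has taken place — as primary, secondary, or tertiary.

Step 1: Unassisted departure of Cl⁻ (taking the C–Cl bonding pair) generates a secondary carbocation.
No single 1,2-shift to an adjacent carbon would give a more-substituted cation, so no rearrangement occurs.

secondary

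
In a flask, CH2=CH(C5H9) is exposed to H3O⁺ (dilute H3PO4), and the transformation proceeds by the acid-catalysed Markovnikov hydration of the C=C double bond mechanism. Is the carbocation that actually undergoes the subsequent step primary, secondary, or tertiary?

tertiary

Step 1: Electrophilic addition begins with the π(C=C) electrons forming a bond to the proton of H3O⁺. Following Markovnikov's rule, the resulting cation is secondary. H2O is released.
Step 2: A 1,2-hydride shift from the adjacent cyclopentyl carbon moves the positive charge from the secondary centre to an adjacent carbon, generating a more stable tertiary carbocation.
The cation rearranges from secondary to tertiary via a 1,2-hydride shift from the adjacent cyclopentyl carbon; the tertiary cation is what reacts next.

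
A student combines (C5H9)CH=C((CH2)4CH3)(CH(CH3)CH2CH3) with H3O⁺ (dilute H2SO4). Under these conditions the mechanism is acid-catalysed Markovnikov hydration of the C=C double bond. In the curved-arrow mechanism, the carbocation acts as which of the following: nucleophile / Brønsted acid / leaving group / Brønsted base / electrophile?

Step 2: A lone pair on the oxygen of H2O attacks the carbocation, forming a C–O bond and an oxonium ion (a protonated alcohol).
The carbocation accepts an electron pair into an empty or π* orbital — it is the electrophile.

electrophile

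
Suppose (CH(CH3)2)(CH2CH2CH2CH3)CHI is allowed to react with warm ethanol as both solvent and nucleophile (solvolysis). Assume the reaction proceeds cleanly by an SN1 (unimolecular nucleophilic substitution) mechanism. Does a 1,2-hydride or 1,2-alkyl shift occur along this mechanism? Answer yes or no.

The first-formed carbocation is secondary.
The adjacent isopropyl carbon already bears 2 other carbon substituents and has a hydrogen to migrate; after a 1,2-hydride shift from that carbon the positive charge sits on a tertiary centre.
Tertiary is more stable than secondary, so the shift occurs.

yes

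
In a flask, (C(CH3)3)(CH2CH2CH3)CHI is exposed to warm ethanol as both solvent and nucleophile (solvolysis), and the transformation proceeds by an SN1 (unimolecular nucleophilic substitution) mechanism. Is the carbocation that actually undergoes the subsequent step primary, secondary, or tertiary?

tertiary

Step 1: The C–I bond breaks with both electrons going to the iodide; I⁻ leaves and a secondary carbocation remains.
Step 2: A methyl group with its bonding pair migrates from the adjacent tert-butyl carbon to the cationic centre — a 1,2-methyl shift — upgrading the secondary cation to a tertiary one.
The cation rearranges from secondary to tertiary via a 1,2-methyl shift from the adjacent tert-butyl carbon; the tertiary cation is what reacts next.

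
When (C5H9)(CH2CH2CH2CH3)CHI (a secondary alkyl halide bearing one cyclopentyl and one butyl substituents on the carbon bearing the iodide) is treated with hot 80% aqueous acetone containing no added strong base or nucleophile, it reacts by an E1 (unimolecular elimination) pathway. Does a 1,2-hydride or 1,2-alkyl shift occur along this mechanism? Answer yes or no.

The first-formed carbocation is secondary.
The adjacent cyclopentyl carbon already bears 2 other carbon substituents and has a hydrogen to migrate; after a 1,2-hydride shift from that carbon the positive charge sits on a tertiary centre.
Tertiary is more stable than secondary, so the shift occurs.

yes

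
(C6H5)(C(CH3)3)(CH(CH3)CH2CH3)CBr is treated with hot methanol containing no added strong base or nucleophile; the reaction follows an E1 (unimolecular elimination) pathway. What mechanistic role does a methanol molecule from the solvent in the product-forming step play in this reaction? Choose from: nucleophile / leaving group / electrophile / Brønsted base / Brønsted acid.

Brønsted base

Step 2: Loss of a β-proton to a methanol molecule of the solvent: the C–H bonding pair collapses toward the cationic carbon to form the C=C π bond, yielding the alkene.
A methanol molecule from the solvent in the product-forming step accepts a proton in a proton-transfer step — a Brønsted base.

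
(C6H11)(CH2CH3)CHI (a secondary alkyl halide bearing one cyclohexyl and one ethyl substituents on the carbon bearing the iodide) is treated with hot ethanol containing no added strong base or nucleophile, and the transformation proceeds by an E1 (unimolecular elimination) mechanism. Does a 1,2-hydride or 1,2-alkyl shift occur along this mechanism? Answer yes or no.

The first-formed carbocation is secondary.
The adjacent cyclohexyl carbon already bears 2 other carbon substituents and has a hydrogen to migrate; after a 1,2-hydride shift from that carbon the positive charge sits on a tertiary centre.
Tertiary is more stable than secondary, so the shift occurs.

yes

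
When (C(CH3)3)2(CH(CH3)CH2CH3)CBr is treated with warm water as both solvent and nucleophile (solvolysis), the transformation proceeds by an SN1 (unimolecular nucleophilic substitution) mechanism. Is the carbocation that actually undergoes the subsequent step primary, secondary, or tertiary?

Step 1: The C–Br bond breaks with both electrons going to the bromide; Br⁻ leaves and a tertiary carbocation remains.
No single 1,2-shift to an adjacent carbon would give a more-substituted cation, so no rearrangement occurs.

tertiary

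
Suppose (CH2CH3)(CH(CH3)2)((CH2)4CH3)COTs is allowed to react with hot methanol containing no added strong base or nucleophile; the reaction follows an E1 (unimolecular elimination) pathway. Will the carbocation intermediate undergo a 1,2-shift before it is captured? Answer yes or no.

no

The first-formed carbocation is tertiary.
No single 1,2-shift to an adjacent carbon would produce a more-substituted cation than the one already present, so no rearrangement occurs.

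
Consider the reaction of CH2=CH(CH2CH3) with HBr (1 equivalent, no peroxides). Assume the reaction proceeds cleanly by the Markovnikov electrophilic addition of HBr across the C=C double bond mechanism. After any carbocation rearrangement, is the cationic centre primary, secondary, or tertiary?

secondary

Step 1: Electrophilic addition begins with the π(C=C) electrons forming a bond to the proton of HBr. Following Markovnikov's rule, the resulting cation is secondary. The H–Br bond breaks heterolytically, releasing Br⁻.
No single 1,2-shift to an adjacent carbon would give a more-substituted cation, so no rearrangement occurs.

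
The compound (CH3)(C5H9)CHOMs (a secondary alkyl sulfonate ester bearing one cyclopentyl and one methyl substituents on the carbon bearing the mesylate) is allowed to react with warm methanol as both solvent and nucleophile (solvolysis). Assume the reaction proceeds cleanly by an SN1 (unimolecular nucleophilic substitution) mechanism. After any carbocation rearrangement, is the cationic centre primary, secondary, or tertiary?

Step 1: Ionisation: the C–O σ-bond cleaves heterolytically; both bonding electrons depart with MsO⁻, leaving a secondary carbocation at the α-carbon.
Step 2: A 1,2-hydride shift from the adjacent cyclopentyl carbon moves the positive charge from the secondary centre to an adjacent carbon, generating a more stable tertiary carbocation.
The cation rearranges from secondary to tertiary via a 1,2-hydride shift from the adjacent cyclopentyl carbon; the tertiary cation is what reacts next.

tertiary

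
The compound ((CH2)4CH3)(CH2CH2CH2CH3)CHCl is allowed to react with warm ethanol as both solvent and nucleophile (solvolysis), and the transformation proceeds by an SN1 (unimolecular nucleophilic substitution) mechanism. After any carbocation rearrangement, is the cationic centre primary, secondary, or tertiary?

Step 1: Rate-determining heterolysis of the C–Cl bond gives Cl⁻ and a secondary carbocation.
No single 1,2-shift to an adjacent carbon would give a more-substituted cation, so no rearrangement occurs.

secondary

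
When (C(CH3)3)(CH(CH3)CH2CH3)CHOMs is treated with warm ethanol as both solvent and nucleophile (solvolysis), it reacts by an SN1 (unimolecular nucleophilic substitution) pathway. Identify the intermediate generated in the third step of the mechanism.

oxonium ion

Step 1: The C–O bond breaks with both electrons going to the mesylate; MsO⁻ leaves and a secondary carbocation remains.
Step 2: A hydride (H with its bonding pair) migrates from the adjacent sec-butyl carbon to the cationic centre — a 1,2-hydride shift — upgrading the secondary cation to a tertiary one.
Step 3: Nucleophilic capture: the oxygen of CH3CH2OH bonds to the cationic carbon, producing an oxonium-ion intermediate.
After step 3 the species present is an oxonium ion.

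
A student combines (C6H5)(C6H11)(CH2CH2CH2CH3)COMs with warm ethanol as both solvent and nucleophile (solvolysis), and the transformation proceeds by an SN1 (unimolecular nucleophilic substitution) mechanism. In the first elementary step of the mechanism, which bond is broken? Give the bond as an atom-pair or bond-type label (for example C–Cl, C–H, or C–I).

Step 1: Rate-determining heterolysis of the C–O bond gives MsO⁻ and a tertiary carbocation.
The bond broken in this step is the C–O bond.

C–O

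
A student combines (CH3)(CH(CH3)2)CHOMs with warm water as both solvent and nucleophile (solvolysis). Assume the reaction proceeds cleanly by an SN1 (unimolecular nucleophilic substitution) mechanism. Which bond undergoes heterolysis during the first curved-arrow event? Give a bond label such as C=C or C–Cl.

Step 1: Unassisted departure of MsO⁻ (taking the C–O bonding pair) generates a secondary carbocation.
The bond broken in this step is the C–O bond.

C–O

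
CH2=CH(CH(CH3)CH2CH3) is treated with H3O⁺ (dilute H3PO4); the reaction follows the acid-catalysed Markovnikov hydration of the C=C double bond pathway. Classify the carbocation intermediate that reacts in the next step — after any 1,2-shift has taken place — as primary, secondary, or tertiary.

tertiary

Step 1: The π electrons of the C=C bond attack a proton of H3O⁺; Markovnikov addition places the new C–H on the less-substituted alkene carbon, so the positive charge ends up on the more-substituted carbon — a secondary carbocation. H2O is released.
Step 2: A hydride (H with its bonding pair) migrates from the adjacent sec-butyl carbon to the cationic centre — a 1,2-hydride shift — upgrading the secondary cation to a tertiary one.
The cation rearranges from secondary to tertiary via a 1,2-hydride shift from the adjacent sec-butyl carbon; the tertiary cation is what reacts next.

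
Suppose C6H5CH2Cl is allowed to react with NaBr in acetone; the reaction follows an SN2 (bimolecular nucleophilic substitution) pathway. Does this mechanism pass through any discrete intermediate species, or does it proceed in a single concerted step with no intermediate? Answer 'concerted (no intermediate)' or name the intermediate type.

concerted (no intermediate)

Backside attack by Br⁻ on the carbon bearing the chloride: the new C–Br bond forms as the C–Cl bond breaks, with Walden inversion at carbon.
All bond changes occur in one transition state; no discrete intermediate is formed.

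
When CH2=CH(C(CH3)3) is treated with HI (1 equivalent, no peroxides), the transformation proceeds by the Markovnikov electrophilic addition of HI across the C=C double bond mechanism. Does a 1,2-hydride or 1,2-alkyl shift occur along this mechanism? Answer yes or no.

yes

The first-formed carbocation is secondary.
The adjacent tert-butyl carbon has no hydrogen but bears methyl groups; migration of one methyl with its bonding pair (a 1,2-methyl shift) places the charge on a tertiary centre.
Tertiary is more stable than secondary, so the shift occurs.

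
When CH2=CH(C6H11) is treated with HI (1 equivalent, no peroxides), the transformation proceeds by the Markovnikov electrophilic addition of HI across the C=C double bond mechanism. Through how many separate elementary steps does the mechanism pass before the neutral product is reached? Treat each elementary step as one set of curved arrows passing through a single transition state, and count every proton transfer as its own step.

Step 1: The π electrons of the C=C bond attack a proton of HI; Markovnikov addition places the new C–H on the less-substituted alkene carbon, so the positive charge ends up on the more-substituted carbon — a secondary carbocation. The H–I bond breaks heterolytically, releasing I⁻.
Step 2: A hydride (H with its bonding pair) migrates from the adjacent cyclohexyl carbon to the cationic centre — a 1,2-hydride shift — upgrading the secondary cation to a tertiary one.
Step 3: The I⁻ anion donates a lone pair to the carbocation, forming the new C–I σ-bond and giving the neutral alkyl halide.
Total: 3 elementary steps.

3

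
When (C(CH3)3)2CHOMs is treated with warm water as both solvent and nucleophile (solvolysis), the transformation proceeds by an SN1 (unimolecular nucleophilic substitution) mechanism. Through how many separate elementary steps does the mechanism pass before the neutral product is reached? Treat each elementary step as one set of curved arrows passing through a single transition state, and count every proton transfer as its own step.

4

Step 1: Ionisation: the C–O σ-bond cleaves heterolytically; both bonding electrons depart with MsO⁻, leaving a secondary carbocation at the α-carbon.
Step 2: Carbocation rearrangement: a 1,2-methyl shift from the adjacent tert-butyl carbon converts the initially-formed secondary cation into the more stable tertiary cation.
Step 3: A lone pair on the oxygen of H2O attacks the carbocation, forming a new C–O σ-bond and an oxonium ion.
Step 4: Proton transfer from the O–H of the oxonium ion to a solvent molecule delivers the neutral alcohol.
Total: 4 elementary steps.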